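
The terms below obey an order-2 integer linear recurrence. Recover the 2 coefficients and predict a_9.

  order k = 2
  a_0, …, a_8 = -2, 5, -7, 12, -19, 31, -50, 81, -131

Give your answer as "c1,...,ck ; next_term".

  a_2 = -1·5 + 1·-2 = -7
  a_3 = -1·-7 + 1·5 = 12
  a_4 = -1·12 + 1·-7 = -19
  a_5 = -1·-19 + 1·12 = 31
  a_6 = -1·31 + 1·-19 = -50
  a_7 = -1·-50 + 1·31 = 81
  a_8 = -1·81 + 1·-50 = -131
  a_9 = -1·-131 + 1·81 = 212

-1,1 ; 212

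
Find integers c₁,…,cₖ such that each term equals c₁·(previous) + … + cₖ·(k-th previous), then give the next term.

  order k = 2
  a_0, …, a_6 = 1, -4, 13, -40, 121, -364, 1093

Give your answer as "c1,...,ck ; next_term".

-4,-3 ; -3280

  a_2 = -4·-4 + -3·1 = 13
  a_3 = -4·13 + -3·-4 = -40
  a_4 = -4·-40 + -3·13 = 121
  a_5 = -4·121 + -3·-40 = -364
  a_6 = -4·-364 + -3·121 = 1093
  a_7 = -4·1093 + -3·-364 = -3280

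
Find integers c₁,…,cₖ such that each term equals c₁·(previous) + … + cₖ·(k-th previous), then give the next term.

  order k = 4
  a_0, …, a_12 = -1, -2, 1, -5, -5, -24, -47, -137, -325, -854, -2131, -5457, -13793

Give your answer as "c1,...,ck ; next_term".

  a_4 = 2·-5 + 2·1 + -2·-2 + 1·-1 = -5
  a_5 = 2·-5 + 2·-5 + -2·1 + 1·-2 = -24
  a_6 = 2·-24 + 2·-5 + -2·-5 + 1·1 = -47
  a_7 = 2·-47 + 2·-24 + -2·-5 + 1·-5 = -137
  a_8 = 2·-137 + 2·-47 + -2·-24 + 1·-5 = -325
  a_9 = 2·-325 + 2·-137 + -2·-47 + 1·-24 = -854
  a_10 = 2·-854 + 2·-325 + -2·-137 + 1·-47 = -2131
  a_11 = 2·-2131 + 2·-854 + -2·-325 + 1·-137 = -5457
  a_12 = 2·-5457 + 2·-2131 + -2·-854 + 1·-325 = -13793
  a_13 = 2·-13793 + 2·-5457 + -2·-2131 + 1·-854 = -35092

2,2,-2,1 ; -35092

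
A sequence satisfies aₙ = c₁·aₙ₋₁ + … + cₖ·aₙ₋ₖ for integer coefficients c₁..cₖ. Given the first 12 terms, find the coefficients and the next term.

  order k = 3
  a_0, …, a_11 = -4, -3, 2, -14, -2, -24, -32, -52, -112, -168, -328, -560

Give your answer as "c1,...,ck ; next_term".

  a_3 = 0·2 + 2·-3 + 2·-4 = -14
  a_4 = 0·-14 + 2·2 + 2·-3 = -2
  a_5 = 0·-2 + 2·-14 + 2·2 = -24
  a_6 = 0·-24 + 2·-2 + 2·-14 = -32
  a_7 = 0·-32 + 2·-24 + 2·-2 = -52
  a_8 = 0·-52 + 2·-32 + 2·-24 = -112
  a_9 = 0·-112 + 2·-52 + 2·-32 = -168
  a_10 = 0·-168 + 2·-112 + 2·-52 = -328
  a_11 = 0·-328 + 2·-168 + 2·-112 = -560
  a_12 = 0·-560 + 2·-328 + 2·-168 = -992

0,2,2 ; -992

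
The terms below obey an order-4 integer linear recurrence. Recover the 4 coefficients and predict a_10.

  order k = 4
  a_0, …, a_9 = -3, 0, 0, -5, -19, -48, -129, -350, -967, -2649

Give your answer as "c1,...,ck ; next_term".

  a_4 = 2·-5 + 2·0 + -1·0 + 3·-3 = -19
  a_5 = 2·-19 + 2·-5 + -1·0 + 3·0 = -48
  a_6 = 2·-48 + 2·-19 + -1·-5 + 3·0 = -129
  a_7 = 2·-129 + 2·-48 + -1·-19 + 3·-5 = -350
  a_8 = 2·-350 + 2·-129 + -1·-48 + 3·-19 = -967
  a_9 = 2·-967 + 2·-350 + -1·-129 + 3·-48 = -2649
  a_10 = 2·-2649 + 2·-967 + -1·-350 + 3·-129 = -7269

2,2,-1,3 ; -7269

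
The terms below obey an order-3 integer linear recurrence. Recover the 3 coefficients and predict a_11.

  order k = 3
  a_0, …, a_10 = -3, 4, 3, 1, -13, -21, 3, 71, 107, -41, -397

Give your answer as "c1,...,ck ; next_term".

  a_3 = 1·3 + -2·4 + -2·-3 = 1
  a_4 = 1·1 + -2·3 + -2·4 = -13
  a_5 = 1·-13 + -2·1 + -2·3 = -21
  a_6 = 1·-21 + -2·-13 + -2·1 = 3
  a_7 = 1·3 + -2·-21 + -2·-13 = 71
  a_8 = 1·71 + -2·3 + -2·-21 = 107
  a_9 = 1·107 + -2·71 + -2·3 = -41
  a_10 = 1·-41 + -2·107 + -2·71 = -397
  a_11 = 1·-397 + -2·-41 + -2·107 = -529

1,-2,-2 ; -529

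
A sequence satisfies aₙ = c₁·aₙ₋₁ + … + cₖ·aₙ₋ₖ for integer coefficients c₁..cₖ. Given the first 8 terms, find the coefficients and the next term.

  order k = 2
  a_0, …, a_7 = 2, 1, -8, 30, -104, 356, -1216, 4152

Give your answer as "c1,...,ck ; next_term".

-4,-2 ; -14176

  a_2 = -4·1 + -2·2 = -8
  a_3 = -4·-8 + -2·1 = 30
  a_4 = -4·30 + -2·-8 = -104
  a_5 = -4·-104 + -2·30 = 356
  a_6 = -4·356 + -2·-104 = -1216
  a_7 = -4·-1216 + -2·356 = 4152
  a_8 = -4·4152 + -2·-1216 = -14176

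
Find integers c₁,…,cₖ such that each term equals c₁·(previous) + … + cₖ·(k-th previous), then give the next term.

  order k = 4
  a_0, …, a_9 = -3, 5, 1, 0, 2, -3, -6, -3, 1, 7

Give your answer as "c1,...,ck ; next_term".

1,-1,0,-1 ; 12

  a_4 = 1·0 + -1·1 + 0·5 + -1·-3 = 2
  a_5 = 1·2 + -1·0 + 0·1 + -1·5 = -3
  a_6 = 1·-3 + -1·2 + 0·0 + -1·1 = -6
  a_7 = 1·-6 + -1·-3 + 0·2 + -1·0 = -3
  a_8 = 1·-3 + -1·-6 + 0·-3 + -1·2 = 1
  a_9 = 1·1 + -1·-3 + 0·-6 + -1·-3 = 7
  a_10 = 1·7 + -1·1 + 0·-3 + -1·-6 = 12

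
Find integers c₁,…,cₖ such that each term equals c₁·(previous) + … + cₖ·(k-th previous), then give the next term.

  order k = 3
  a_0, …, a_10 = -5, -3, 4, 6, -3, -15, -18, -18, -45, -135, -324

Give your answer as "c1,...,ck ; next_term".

3,-3,3 ; -702

  a_3 = 3·4 + -3·-3 + 3·-5 = 6
  a_4 = 3·6 + -3·4 + 3·-3 = -3
  a_5 = 3·-3 + -3·6 + 3·4 = -15
  a_6 = 3·-15 + -3·-3 + 3·6 = -18
  a_7 = 3·-18 + -3·-15 + 3·-3 = -18
  a_8 = 3·-18 + -3·-18 + 3·-15 = -45
  a_9 = 3·-45 + -3·-18 + 3·-18 = -135
  a_10 = 3·-135 + -3·-45 + 3·-18 = -324
  a_11 = 3·-324 + -3·-135 + 3·-45 = -702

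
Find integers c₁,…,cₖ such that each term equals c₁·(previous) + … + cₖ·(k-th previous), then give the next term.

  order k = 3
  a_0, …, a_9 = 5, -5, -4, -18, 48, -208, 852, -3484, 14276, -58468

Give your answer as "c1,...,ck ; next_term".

-3,4,-2 ; 239476

  a_3 = -3·-4 + 4·-5 + -2·5 = -18
  a_4 = -3·-18 + 4·-4 + -2·-5 = 48
  a_5 = -3·48 + 4·-18 + -2·-4 = -208
  a_6 = -3·-208 + 4·48 + -2·-18 = 852
  a_7 = -3·852 + 4·-208 + -2·48 = -3484
  a_8 = -3·-3484 + 4·852 + -2·-208 = 14276
  a_9 = -3·14276 + 4·-3484 + -2·852 = -58468
  a_10 = -3·-58468 + 4·14276 + -2·-3484 = 239476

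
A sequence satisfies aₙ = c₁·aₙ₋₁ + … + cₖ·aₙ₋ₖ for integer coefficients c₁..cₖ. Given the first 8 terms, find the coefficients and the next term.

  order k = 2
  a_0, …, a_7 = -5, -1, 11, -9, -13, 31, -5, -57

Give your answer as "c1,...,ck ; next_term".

  a_2 = -1·-1 + -2·-5 = 11
  a_3 = -1·11 + -2·-1 = -9
  a_4 = -1·-9 + -2·11 = -13
  a_5 = -1·-13 + -2·-9 = 31
  a_6 = -1·31 + -2·-13 = -5
  a_7 = -1·-5 + -2·31 = -57
  a_8 = -1·-57 + -2·-5 = 67

-1,-2 ; 67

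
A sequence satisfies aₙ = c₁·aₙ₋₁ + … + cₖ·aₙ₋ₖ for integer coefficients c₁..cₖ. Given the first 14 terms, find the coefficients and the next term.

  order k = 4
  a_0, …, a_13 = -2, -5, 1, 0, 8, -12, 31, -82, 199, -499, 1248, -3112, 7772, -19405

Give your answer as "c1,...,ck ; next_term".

-2,1,-1,-1 ; 48446

  a_4 = -2·0 + 1·1 + -1·-5 + -1·-2 = 8
  a_5 = -2·8 + 1·0 + -1·1 + -1·-5 = -12
  a_6 = -2·-12 + 1·8 + -1·0 + -1·1 = 31
  a_7 = -2·31 + 1·-12 + -1·8 + -1·0 = -82
  a_8 = -2·-82 + 1·31 + -1·-12 + -1·8 = 199
  a_9 = -2·199 + 1·-82 + -1·31 + -1·-12 = -499
  a_10 = -2·-499 + 1·199 + -1·-82 + -1·31 = 1248
  a_11 = -2·1248 + 1·-499 + -1·199 + -1·-82 = -3112
  a_12 = -2·-3112 + 1·1248 + -1·-499 + -1·199 = 7772
  a_13 = -2·7772 + 1·-3112 + -1·1248 + -1·-499 = -19405
  a_14 = -2·-19405 + 1·7772 + -1·-3112 + -1·1248 = 48446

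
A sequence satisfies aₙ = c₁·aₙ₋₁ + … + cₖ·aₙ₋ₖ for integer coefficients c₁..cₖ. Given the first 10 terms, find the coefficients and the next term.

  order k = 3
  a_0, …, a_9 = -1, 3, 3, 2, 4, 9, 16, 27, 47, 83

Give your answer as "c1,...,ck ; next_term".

  a_3 = 2·3 + -1·3 + 1·-1 = 2
  a_4 = 2·2 + -1·3 + 1·3 = 4
  a_5 = 2·4 + -1·2 + 1·3 = 9
  a_6 = 2·9 + -1·4 + 1·2 = 16
  a_7 = 2·16 + -1·9 + 1·4 = 27
  a_8 = 2·27 + -1·16 + 1·9 = 47
  a_9 = 2·47 + -1·27 + 1·16 = 83
  a_10 = 2·83 + -1·47 + 1·27 = 146

2,-1,1 ; 146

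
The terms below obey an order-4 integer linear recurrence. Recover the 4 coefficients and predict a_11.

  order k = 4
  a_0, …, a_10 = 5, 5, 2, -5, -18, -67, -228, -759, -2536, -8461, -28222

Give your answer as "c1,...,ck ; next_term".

  a_4 = 3·-5 + 1·2 + 1·5 + -2·5 = -18
  a_5 = 3·-18 + 1·-5 + 1·2 + -2·5 = -67
  a_6 = 3·-67 + 1·-18 + 1·-5 + -2·2 = -228
  a_7 = 3·-228 + 1·-67 + 1·-18 + -2·-5 = -759
  a_8 = 3·-759 + 1·-228 + 1·-67 + -2·-18 = -2536
  a_9 = 3·-2536 + 1·-759 + 1·-228 + -2·-67 = -8461
  a_10 = 3·-8461 + 1·-2536 + 1·-759 + -2·-228 = -28222
  a_11 = 3·-28222 + 1·-8461 + 1·-2536 + -2·-759 = -94145

3,1,1,-2 ; -94145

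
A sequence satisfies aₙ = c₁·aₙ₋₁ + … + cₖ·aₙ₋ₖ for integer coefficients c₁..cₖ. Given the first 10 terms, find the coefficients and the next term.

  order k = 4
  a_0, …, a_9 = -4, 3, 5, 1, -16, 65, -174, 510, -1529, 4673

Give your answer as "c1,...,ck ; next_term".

  a_4 = -3·1 + 0·5 + 1·3 + 4·-4 = -16
  a_5 = -3·-16 + 0·1 + 1·5 + 4·3 = 65
  a_6 = -3·65 + 0·-16 + 1·1 + 4·5 = -174
  a_7 = -3·-174 + 0·65 + 1·-16 + 4·1 = 510
  a_8 = -3·510 + 0·-174 + 1·65 + 4·-16 = -1529
  a_9 = -3·-1529 + 0·510 + 1·-174 + 4·65 = 4673
  a_10 = -3·4673 + 0·-1529 + 1·510 + 4·-174 = -14205

-3,0,1,4 ; -14205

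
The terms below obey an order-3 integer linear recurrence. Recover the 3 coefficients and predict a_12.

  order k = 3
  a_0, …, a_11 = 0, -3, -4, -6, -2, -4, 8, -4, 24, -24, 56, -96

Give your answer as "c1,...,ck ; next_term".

  a_3 = 0·-4 + 2·-3 + -2·0 = -6
  a_4 = 0·-6 + 2·-4 + -2·-3 = -2
  a_5 = 0·-2 + 2·-6 + -2·-4 = -4
  a_6 = 0·-4 + 2·-2 + -2·-6 = 8
  a_7 = 0·8 + 2·-4 + -2·-2 = -4
  a_8 = 0·-4 + 2·8 + -2·-4 = 24
  a_9 = 0·24 + 2·-4 + -2·8 = -24
  a_10 = 0·-24 + 2·24 + -2·-4 = 56
  a_11 = 0·56 + 2·-24 + -2·24 = -96
  a_12 = 0·-96 + 2·56 + -2·-24 = 160

0,2,-2 ; 160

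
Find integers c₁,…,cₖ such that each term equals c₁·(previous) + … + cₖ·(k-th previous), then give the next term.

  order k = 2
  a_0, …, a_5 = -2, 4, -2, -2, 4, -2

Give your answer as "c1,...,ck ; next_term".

-1,-1 ; -2

  a_2 = -1·4 + -1·-2 = -2
  a_3 = -1·-2 + -1·4 = -2
  a_4 = -1·-2 + -1·-2 = 4
  a_5 = -1·4 + -1·-2 = -2
  a_6 = -1·-2 + -1·4 = -2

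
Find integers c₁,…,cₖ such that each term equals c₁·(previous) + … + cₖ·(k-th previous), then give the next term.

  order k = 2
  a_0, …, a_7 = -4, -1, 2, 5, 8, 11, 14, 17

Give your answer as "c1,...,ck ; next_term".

2,-1 ; 20

  a_2 = 2·-1 + -1·-4 = 2
  a_3 = 2·2 + -1·-1 = 5
  a_4 = 2·5 + -1·2 = 8
  a_5 = 2·8 + -1·5 = 11
  a_6 = 2·11 + -1·8 = 14
  a_7 = 2·14 + -1·11 = 17
  a_8 = 2·17 + -1·14 = 20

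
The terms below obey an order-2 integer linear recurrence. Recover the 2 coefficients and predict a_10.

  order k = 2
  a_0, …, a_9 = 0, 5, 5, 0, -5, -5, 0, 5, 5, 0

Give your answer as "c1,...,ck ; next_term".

1,-1 ; -5

  a_2 = 1·5 + -1·0 = 5
  a_3 = 1·5 + -1·5 = 0
  a_4 = 1·0 + -1·5 = -5
  a_5 = 1·-5 + -1·0 = -5
  a_6 = 1·-5 + -1·-5 = 0
  a_7 = 1·0 + -1·-5 = 5
  a_8 = 1·5 + -1·0 = 5
  a_9 = 1·5 + -1·5 = 0
  a_10 = 1·0 + -1·5 = -5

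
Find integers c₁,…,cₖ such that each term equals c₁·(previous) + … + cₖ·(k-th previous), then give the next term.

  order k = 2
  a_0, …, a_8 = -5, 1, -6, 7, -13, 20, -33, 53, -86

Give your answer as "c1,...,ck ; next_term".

  a_2 = -1·1 + 1·-5 = -6
  a_3 = -1·-6 + 1·1 = 7
  a_4 = -1·7 + 1·-6 = -13
  a_5 = -1·-13 + 1·7 = 20
  a_6 = -1·20 + 1·-13 = -33
  a_7 = -1·-33 + 1·20 = 53
  a_8 = -1·53 + 1·-33 = -86
  a_9 = -1·-86 + 1·53 = 139

-1,1 ; 139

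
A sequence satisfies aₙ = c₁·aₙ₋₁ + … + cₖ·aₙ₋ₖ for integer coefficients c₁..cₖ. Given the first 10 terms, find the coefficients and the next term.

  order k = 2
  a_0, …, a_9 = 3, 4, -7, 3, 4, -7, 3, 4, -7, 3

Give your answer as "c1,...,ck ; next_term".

-1,-1 ; 4

  a_2 = -1·4 + -1·3 = -7
  a_3 = -1·-7 + -1·4 = 3
  a_4 = -1·3 + -1·-7 = 4
  a_5 = -1·4 + -1·3 = -7
  a_6 = -1·-7 + -1·4 = 3
  a_7 = -1·3 + -1·-7 = 4
  a_8 = -1·4 + -1·3 = -7
  a_9 = -1·-7 + -1·4 = 3
  a_10 = -1·3 + -1·-7 = 4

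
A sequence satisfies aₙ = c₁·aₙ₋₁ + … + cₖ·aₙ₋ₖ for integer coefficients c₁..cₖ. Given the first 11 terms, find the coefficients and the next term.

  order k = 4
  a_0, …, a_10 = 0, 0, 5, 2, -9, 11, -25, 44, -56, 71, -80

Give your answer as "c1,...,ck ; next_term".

  a_4 = -2·2 + -1·5 + -1·0 + -2·0 = -9
  a_5 = -2·-9 + -1·2 + -1·5 + -2·0 = 11
  a_6 = -2·11 + -1·-9 + -1·2 + -2·5 = -25
  a_7 = -2·-25 + -1·11 + -1·-9 + -2·2 = 44
  a_8 = -2·44 + -1·-25 + -1·11 + -2·-9 = -56
  a_9 = -2·-56 + -1·44 + -1·-25 + -2·11 = 71
  a_10 = -2·71 + -1·-56 + -1·44 + -2·-25 = -80
  a_11 = -2·-80 + -1·71 + -1·-56 + -2·44 = 57

-2,-1,-1,-2 ; 57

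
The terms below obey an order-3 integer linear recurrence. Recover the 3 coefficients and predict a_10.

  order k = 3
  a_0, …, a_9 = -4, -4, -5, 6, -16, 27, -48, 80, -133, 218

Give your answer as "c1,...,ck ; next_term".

  a_3 = -2·-5 + 0·-4 + 1·-4 = 6
  a_4 = -2·6 + 0·-5 + 1·-4 = -16
  a_5 = -2·-16 + 0·6 + 1·-5 = 27
  a_6 = -2·27 + 0·-16 + 1·6 = -48
  a_7 = -2·-48 + 0·27 + 1·-16 = 80
  a_8 = -2·80 + 0·-48 + 1·27 = -133
  a_9 = -2·-133 + 0·80 + 1·-48 = 218
  a_10 = -2·218 + 0·-133 + 1·80 = -356

-2,0,1 ; -356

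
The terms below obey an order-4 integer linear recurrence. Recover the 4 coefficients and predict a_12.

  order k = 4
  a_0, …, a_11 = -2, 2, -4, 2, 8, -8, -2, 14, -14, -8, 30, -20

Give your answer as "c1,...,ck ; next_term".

  a_4 = 0·2 + -1·-4 + 1·2 + -1·-2 = 8
  a_5 = 0·8 + -1·2 + 1·-4 + -1·2 = -8
  a_6 = 0·-8 + -1·8 + 1·2 + -1·-4 = -2
  a_7 = 0·-2 + -1·-8 + 1·8 + -1·2 = 14
  a_8 = 0·14 + -1·-2 + 1·-8 + -1·8 = -14
  a_9 = 0·-14 + -1·14 + 1·-2 + -1·-8 = -8
  a_10 = 0·-8 + -1·-14 + 1·14 + -1·-2 = 30
  a_11 = 0·30 + -1·-8 + 1·-14 + -1·14 = -20
  a_12 = 0·-20 + -1·30 + 1·-8 + -1·-14 = -24

0,-1,1,-1 ; -24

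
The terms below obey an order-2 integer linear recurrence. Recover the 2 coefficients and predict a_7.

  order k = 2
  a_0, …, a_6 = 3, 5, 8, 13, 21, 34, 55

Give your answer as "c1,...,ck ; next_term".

  a_2 = 1·5 + 1·3 = 8
  a_3 = 1·8 + 1·5 = 13
  a_4 = 1·13 + 1·8 = 21
  a_5 = 1·21 + 1·13 = 34
  a_6 = 1·34 + 1·21 = 55
  a_7 = 1·55 + 1·34 = 89

1,1 ; 89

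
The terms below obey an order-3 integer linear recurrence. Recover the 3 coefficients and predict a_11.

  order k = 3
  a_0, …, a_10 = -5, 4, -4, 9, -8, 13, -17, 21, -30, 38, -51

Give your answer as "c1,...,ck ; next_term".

  a_3 = 0·-4 + 1·4 + -1·-5 = 9
  a_4 = 0·9 + 1·-4 + -1·4 = -8
  a_5 = 0·-8 + 1·9 + -1·-4 = 13
  a_6 = 0·13 + 1·-8 + -1·9 = -17
  a_7 = 0·-17 + 1·13 + -1·-8 = 21
  a_8 = 0·21 + 1·-17 + -1·13 = -30
  a_9 = 0·-30 + 1·21 + -1·-17 = 38
  a_10 = 0·38 + 1·-30 + -1·21 = -51
  a_11 = 0·-51 + 1·38 + -1·-30 = 68

0,1,-1 ; 68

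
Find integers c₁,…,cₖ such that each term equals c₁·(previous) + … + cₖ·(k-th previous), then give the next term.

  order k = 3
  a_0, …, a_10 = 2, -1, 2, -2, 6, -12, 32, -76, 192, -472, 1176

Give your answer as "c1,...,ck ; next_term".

  a_3 = -2·2 + 2·-1 + 2·2 = -2
  a_4 = -2·-2 + 2·2 + 2·-1 = 6
  a_5 = -2·6 + 2·-2 + 2·2 = -12
  a_6 = -2·-12 + 2·6 + 2·-2 = 32
  a_7 = -2·32 + 2·-12 + 2·6 = -76
  a_8 = -2·-76 + 2·32 + 2·-12 = 192
  a_9 = -2·192 + 2·-76 + 2·32 = -472
  a_10 = -2·-472 + 2·192 + 2·-76 = 1176
  a_11 = -2·1176 + 2·-472 + 2·192 = -2912

-2,2,2 ; -2912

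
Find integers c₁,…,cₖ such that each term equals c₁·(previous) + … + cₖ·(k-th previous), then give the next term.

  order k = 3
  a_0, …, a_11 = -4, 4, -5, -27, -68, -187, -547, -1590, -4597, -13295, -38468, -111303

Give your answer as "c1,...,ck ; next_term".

  a_3 = 3·-5 + -1·4 + 2·-4 = -27
  a_4 = 3·-27 + -1·-5 + 2·4 = -68
  a_5 = 3·-68 + -1·-27 + 2·-5 = -187
  a_6 = 3·-187 + -1·-68 + 2·-27 = -547
  a_7 = 3·-547 + -1·-187 + 2·-68 = -1590
  a_8 = 3·-1590 + -1·-547 + 2·-187 = -4597
  a_9 = 3·-4597 + -1·-1590 + 2·-547 = -13295
  a_10 = 3·-13295 + -1·-4597 + 2·-1590 = -38468
  a_11 = 3·-38468 + -1·-13295 + 2·-4597 = -111303
  a_12 = 3·-111303 + -1·-38468 + 2·-13295 = -322031

3,-1,2 ; -322031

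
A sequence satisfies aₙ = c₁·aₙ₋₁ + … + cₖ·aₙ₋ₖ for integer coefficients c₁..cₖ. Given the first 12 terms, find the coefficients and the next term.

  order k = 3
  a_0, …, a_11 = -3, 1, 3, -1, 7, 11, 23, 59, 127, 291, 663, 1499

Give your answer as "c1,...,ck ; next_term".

1,2,2 ; 3407

  a_3 = 1·3 + 2·1 + 2·-3 = -1
  a_4 = 1·-1 + 2·3 + 2·1 = 7
  a_5 = 1·7 + 2·-1 + 2·3 = 11
  a_6 = 1·11 + 2·7 + 2·-1 = 23
  a_7 = 1·23 + 2·11 + 2·7 = 59
  a_8 = 1·59 + 2·23 + 2·11 = 127
  a_9 = 1·127 + 2·59 + 2·23 = 291
  a_10 = 1·291 + 2·127 + 2·59 = 663
  a_11 = 1·663 + 2·291 + 2·127 = 1499
  a_12 = 1·1499 + 2·663 + 2·291 = 3407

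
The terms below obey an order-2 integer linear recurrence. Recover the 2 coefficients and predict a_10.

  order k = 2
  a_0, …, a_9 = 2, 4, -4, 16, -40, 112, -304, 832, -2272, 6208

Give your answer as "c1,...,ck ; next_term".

  a_2 = -2·4 + 2·2 = -4
  a_3 = -2·-4 + 2·4 = 16
  a_4 = -2·16 + 2·-4 = -40
  a_5 = -2·-40 + 2·16 = 112
  a_6 = -2·112 + 2·-40 = -304
  a_7 = -2·-304 + 2·112 = 832
  a_8 = -2·832 + 2·-304 = -2272
  a_9 = -2·-2272 + 2·832 = 6208
  a_10 = -2·6208 + 2·-2272 = -16960

-2,2 ; -16960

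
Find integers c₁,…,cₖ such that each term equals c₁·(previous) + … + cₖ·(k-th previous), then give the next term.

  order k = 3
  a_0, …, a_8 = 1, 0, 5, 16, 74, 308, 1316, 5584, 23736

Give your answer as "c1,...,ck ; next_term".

  a_3 = 4·5 + 2·0 + -4·1 = 16
  a_4 = 4·16 + 2·5 + -4·0 = 74
  a_5 = 4·74 + 2·16 + -4·5 = 308
  a_6 = 4·308 + 2·74 + -4·16 = 1316
  a_7 = 4·1316 + 2·308 + -4·74 = 5584
  a_8 = 4·5584 + 2·1316 + -4·308 = 23736
  a_9 = 4·23736 + 2·5584 + -4·1316 = 100848

4,2,-4 ; 100848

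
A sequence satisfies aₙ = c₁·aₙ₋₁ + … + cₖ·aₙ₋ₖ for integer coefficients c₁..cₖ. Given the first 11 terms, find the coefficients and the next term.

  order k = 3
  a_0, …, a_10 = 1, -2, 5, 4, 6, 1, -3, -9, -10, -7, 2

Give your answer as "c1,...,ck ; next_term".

  a_3 = 1·5 + 0·-2 + -1·1 = 4
  a_4 = 1·4 + 0·5 + -1·-2 = 6
  a_5 = 1·6 + 0·4 + -1·5 = 1
  a_6 = 1·1 + 0·6 + -1·4 = -3
  a_7 = 1·-3 + 0·1 + -1·6 = -9
  a_8 = 1·-9 + 0·-3 + -1·1 = -10
  a_9 = 1·-10 + 0·-9 + -1·-3 = -7
  a_10 = 1·-7 + 0·-10 + -1·-9 = 2
  a_11 = 1·2 + 0·-7 + -1·-10 = 12

1,0,-1 ; 12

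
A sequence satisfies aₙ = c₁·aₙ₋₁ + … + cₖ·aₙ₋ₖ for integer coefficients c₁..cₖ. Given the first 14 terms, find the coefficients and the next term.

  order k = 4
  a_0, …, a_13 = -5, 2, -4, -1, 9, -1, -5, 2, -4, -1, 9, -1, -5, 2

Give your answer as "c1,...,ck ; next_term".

0,-1,0,-1 ; -4

  a_4 = 0·-1 + -1·-4 + 0·2 + -1·-5 = 9
  a_5 = 0·9 + -1·-1 + 0·-4 + -1·2 = -1
  a_6 = 0·-1 + -1·9 + 0·-1 + -1·-4 = -5
  a_7 = 0·-5 + -1·-1 + 0·9 + -1·-1 = 2
  a_8 = 0·2 + -1·-5 + 0·-1 + -1·9 = -4
  a_9 = 0·-4 + -1·2 + 0·-5 + -1·-1 = -1
  a_10 = 0·-1 + -1·-4 + 0·2 + -1·-5 = 9
  a_11 = 0·9 + -1·-1 + 0·-4 + -1·2 = -1
  a_12 = 0·-1 + -1·9 + 0·-1 + -1·-4 = -5
  a_13 = 0·-5 + -1·-1 + 0·9 + -1·-1 = 2
  a_14 = 0·2 + -1·-5 + 0·-1 + -1·9 = -4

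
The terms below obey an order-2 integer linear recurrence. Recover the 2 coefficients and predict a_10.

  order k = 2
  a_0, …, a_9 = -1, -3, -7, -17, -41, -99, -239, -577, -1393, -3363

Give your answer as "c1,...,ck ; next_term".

2,1 ; -8119

  a_2 = 2·-3 + 1·-1 = -7
  a_3 = 2·-7 + 1·-3 = -17
  a_4 = 2·-17 + 1·-7 = -41
  a_5 = 2·-41 + 1·-17 = -99
  a_6 = 2·-99 + 1·-41 = -239
  a_7 = 2·-239 + 1·-99 = -577
  a_8 = 2·-577 + 1·-239 = -1393
  a_9 = 2·-1393 + 1·-577 = -3363
  a_10 = 2·-3363 + 1·-1393 = -8119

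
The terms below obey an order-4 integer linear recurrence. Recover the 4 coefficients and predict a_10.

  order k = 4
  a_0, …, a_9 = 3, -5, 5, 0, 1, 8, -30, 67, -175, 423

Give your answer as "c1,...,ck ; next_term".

  a_4 = -2·0 + 1·5 + -1·-5 + -3·3 = 1
  a_5 = -2·1 + 1·0 + -1·5 + -3·-5 = 8
  a_6 = -2·8 + 1·1 + -1·0 + -3·5 = -30
  a_7 = -2·-30 + 1·8 + -1·1 + -3·0 = 67
  a_8 = -2·67 + 1·-30 + -1·8 + -3·1 = -175
  a_9 = -2·-175 + 1·67 + -1·-30 + -3·8 = 423
  a_10 = -2·423 + 1·-175 + -1·67 + -3·-30 = -998

-2,1,-1,-3 ; -998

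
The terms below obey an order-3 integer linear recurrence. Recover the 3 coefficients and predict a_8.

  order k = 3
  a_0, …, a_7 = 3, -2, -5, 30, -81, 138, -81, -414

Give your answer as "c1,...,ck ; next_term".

  a_3 = -3·-5 + -3·-2 + 3·3 = 30
  a_4 = -3·30 + -3·-5 + 3·-2 = -81
  a_5 = -3·-81 + -3·30 + 3·-5 = 138
  a_6 = -3·138 + -3·-81 + 3·30 = -81
  a_7 = -3·-81 + -3·138 + 3·-81 = -414
  a_8 = -3·-414 + -3·-81 + 3·138 = 1899

-3,-3,3 ; 1899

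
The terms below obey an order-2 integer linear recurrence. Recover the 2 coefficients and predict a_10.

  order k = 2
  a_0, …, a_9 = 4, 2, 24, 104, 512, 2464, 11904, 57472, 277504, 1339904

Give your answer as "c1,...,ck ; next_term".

4,4 ; 6469632

  a_2 = 4·2 + 4·4 = 24
  a_3 = 4·24 + 4·2 = 104
  a_4 = 4·104 + 4·24 = 512
  a_5 = 4·512 + 4·104 = 2464
  a_6 = 4·2464 + 4·512 = 11904
  a_7 = 4·11904 + 4·2464 = 57472
  a_8 = 4·57472 + 4·11904 = 277504
  a_9 = 4·277504 + 4·57472 = 1339904
  a_10 = 4·1339904 + 4·277504 = 6469632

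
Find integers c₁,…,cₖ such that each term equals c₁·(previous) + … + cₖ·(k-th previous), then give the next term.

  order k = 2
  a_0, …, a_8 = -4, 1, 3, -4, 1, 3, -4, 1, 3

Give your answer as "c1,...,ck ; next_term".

  a_2 = -1·1 + -1·-4 = 3
  a_3 = -1·3 + -1·1 = -4
  a_4 = -1·-4 + -1·3 = 1
  a_5 = -1·1 + -1·-4 = 3
  a_6 = -1·3 + -1·1 = -4
  a_7 = -1·-4 + -1·3 = 1
  a_8 = -1·1 + -1·-4 = 3
  a_9 = -1·3 + -1·1 = -4

-1,-1 ; -4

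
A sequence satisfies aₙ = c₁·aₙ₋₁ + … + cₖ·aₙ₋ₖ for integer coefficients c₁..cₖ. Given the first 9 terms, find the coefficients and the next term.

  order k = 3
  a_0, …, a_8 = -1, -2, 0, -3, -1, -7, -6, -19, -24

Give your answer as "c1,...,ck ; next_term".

  a_3 = 1·0 + 2·-2 + -1·-1 = -3
  a_4 = 1·-3 + 2·0 + -1·-2 = -1
  a_5 = 1·-1 + 2·-3 + -1·0 = -7
  a_6 = 1·-7 + 2·-1 + -1·-3 = -6
  a_7 = 1·-6 + 2·-7 + -1·-1 = -19
  a_8 = 1·-19 + 2·-6 + -1·-7 = -24
  a_9 = 1·-24 + 2·-19 + -1·-6 = -56

1,2,-1 ; -56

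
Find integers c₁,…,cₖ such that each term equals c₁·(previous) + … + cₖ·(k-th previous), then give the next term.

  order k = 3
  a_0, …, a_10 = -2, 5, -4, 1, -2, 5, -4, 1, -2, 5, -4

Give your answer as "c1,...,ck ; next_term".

-1,-1,-1 ; 1

  a_3 = -1·-4 + -1·5 + -1·-2 = 1
  a_4 = -1·1 + -1·-4 + -1·5 = -2
  a_5 = -1·-2 + -1·1 + -1·-4 = 5
  a_6 = -1·5 + -1·-2 + -1·1 = -4
  a_7 = -1·-4 + -1·5 + -1·-2 = 1
  a_8 = -1·1 + -1·-4 + -1·5 = -2
  a_9 = -1·-2 + -1·1 + -1·-4 = 5
  a_10 = -1·5 + -1·-2 + -1·1 = -4
  a_11 = -1·-4 + -1·5 + -1·-2 = 1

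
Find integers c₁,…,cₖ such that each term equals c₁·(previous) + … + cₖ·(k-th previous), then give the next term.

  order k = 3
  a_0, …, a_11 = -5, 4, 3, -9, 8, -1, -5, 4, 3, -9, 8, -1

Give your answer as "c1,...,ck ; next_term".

-2,-2,-1 ; -5

  a_3 = -2·3 + -2·4 + -1·-5 = -9
  a_4 = -2·-9 + -2·3 + -1·4 = 8
  a_5 = -2·8 + -2·-9 + -1·3 = -1
  a_6 = -2·-1 + -2·8 + -1·-9 = -5
  a_7 = -2·-5 + -2·-1 + -1·8 = 4
  a_8 = -2·4 + -2·-5 + -1·-1 = 3
  a_9 = -2·3 + -2·4 + -1·-5 = -9
  a_10 = -2·-9 + -2·3 + -1·4 = 8
  a_11 = -2·8 + -2·-9 + -1·3 = -1
  a_12 = -2·-1 + -2·8 + -1·-9 = -5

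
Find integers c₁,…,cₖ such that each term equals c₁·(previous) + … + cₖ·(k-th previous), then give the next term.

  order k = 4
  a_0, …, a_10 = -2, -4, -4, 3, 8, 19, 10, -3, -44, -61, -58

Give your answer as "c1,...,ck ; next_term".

0,1,-2,-2 ; 33

  a_4 = 0·3 + 1·-4 + -2·-4 + -2·-2 = 8
  a_5 = 0·8 + 1·3 + -2·-4 + -2·-4 = 19
  a_6 = 0·19 + 1·8 + -2·3 + -2·-4 = 10
  a_7 = 0·10 + 1·19 + -2·8 + -2·3 = -3
  a_8 = 0·-3 + 1·10 + -2·19 + -2·8 = -44
  a_9 = 0·-44 + 1·-3 + -2·10 + -2·19 = -61
  a_10 = 0·-61 + 1·-44 + -2·-3 + -2·10 = -58
  a_11 = 0·-58 + 1·-61 + -2·-44 + -2·-3 = 33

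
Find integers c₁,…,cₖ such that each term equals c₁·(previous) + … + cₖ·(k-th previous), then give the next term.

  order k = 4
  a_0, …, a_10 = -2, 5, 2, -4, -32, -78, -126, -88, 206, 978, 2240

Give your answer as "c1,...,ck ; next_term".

  a_4 = 3·-4 + -3·2 + -2·5 + 2·-2 = -32
  a_5 = 3·-32 + -3·-4 + -2·2 + 2·5 = -78
  a_6 = 3·-78 + -3·-32 + -2·-4 + 2·2 = -126
  a_7 = 3·-126 + -3·-78 + -2·-32 + 2·-4 = -88
  a_8 = 3·-88 + -3·-126 + -2·-78 + 2·-32 = 206
  a_9 = 3·206 + -3·-88 + -2·-126 + 2·-78 = 978
  a_10 = 3·978 + -3·206 + -2·-88 + 2·-126 = 2240
  a_11 = 3·2240 + -3·978 + -2·206 + 2·-88 = 3198

3,-3,-2,2 ; 3198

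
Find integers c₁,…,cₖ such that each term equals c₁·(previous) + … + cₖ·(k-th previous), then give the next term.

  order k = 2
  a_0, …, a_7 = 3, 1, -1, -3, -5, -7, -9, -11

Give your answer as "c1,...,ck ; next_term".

  a_2 = 2·1 + -1·3 = -1
  a_3 = 2·-1 + -1·1 = -3
  a_4 = 2·-3 + -1·-1 = -5
  a_5 = 2·-5 + -1·-3 = -7
  a_6 = 2·-7 + -1·-5 = -9
  a_7 = 2·-9 + -1·-7 = -11
  a_8 = 2·-11 + -1·-9 = -13

2,-1 ; -13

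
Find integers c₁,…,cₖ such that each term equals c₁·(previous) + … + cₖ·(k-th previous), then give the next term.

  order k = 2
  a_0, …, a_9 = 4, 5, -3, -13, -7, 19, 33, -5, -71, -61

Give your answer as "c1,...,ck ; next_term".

1,-2 ; 81

  a_2 = 1·5 + -2·4 = -3
  a_3 = 1·-3 + -2·5 = -13
  a_4 = 1·-13 + -2·-3 = -7
  a_5 = 1·-7 + -2·-13 = 19
  a_6 = 1·19 + -2·-7 = 33
  a_7 = 1·33 + -2·19 = -5
  a_8 = 1·-5 + -2·33 = -71
  a_9 = 1·-71 + -2·-5 = -61
  a_10 = 1·-61 + -2·-71 = 81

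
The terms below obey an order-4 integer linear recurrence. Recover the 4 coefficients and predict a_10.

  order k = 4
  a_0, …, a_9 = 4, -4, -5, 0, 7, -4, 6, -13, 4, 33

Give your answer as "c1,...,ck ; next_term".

-3,-3,-1,-3 ; -116

  a_4 = -3·0 + -3·-5 + -1·-4 + -3·4 = 7
  a_5 = -3·7 + -3·0 + -1·-5 + -3·-4 = -4
  a_6 = -3·-4 + -3·7 + -1·0 + -3·-5 = 6
  a_7 = -3·6 + -3·-4 + -1·7 + -3·0 = -13
  a_8 = -3·-13 + -3·6 + -1·-4 + -3·7 = 4
  a_9 = -3·4 + -3·-13 + -1·6 + -3·-4 = 33
  a_10 = -3·33 + -3·4 + -1·-13 + -3·6 = -116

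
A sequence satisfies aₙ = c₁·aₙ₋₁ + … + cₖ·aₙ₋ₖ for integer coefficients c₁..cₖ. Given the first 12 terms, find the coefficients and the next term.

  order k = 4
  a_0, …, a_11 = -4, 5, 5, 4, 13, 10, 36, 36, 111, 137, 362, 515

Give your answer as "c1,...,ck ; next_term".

  a_4 = 1·4 + 3·5 + -2·5 + -1·-4 = 13
  a_5 = 1·13 + 3·4 + -2·5 + -1·5 = 10
  a_6 = 1·10 + 3·13 + -2·4 + -1·5 = 36
  a_7 = 1·36 + 3·10 + -2·13 + -1·4 = 36
  a_8 = 1·36 + 3·36 + -2·10 + -1·13 = 111
  a_9 = 1·111 + 3·36 + -2·36 + -1·10 = 137
  a_10 = 1·137 + 3·111 + -2·36 + -1·36 = 362
  a_11 = 1·362 + 3·137 + -2·111 + -1·36 = 515
  a_12 = 1·515 + 3·362 + -2·137 + -1·111 = 1216

1,3,-2,-1 ; 1216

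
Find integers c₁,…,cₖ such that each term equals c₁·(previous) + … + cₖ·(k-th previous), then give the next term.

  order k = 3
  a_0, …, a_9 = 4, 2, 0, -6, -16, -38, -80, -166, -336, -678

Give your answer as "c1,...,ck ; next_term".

  a_3 = 2·0 + 1·2 + -2·4 = -6
  a_4 = 2·-6 + 1·0 + -2·2 = -16
  a_5 = 2·-16 + 1·-6 + -2·0 = -38
  a_6 = 2·-38 + 1·-16 + -2·-6 = -80
  a_7 = 2·-80 + 1·-38 + -2·-16 = -166
  a_8 = 2·-166 + 1·-80 + -2·-38 = -336
  a_9 = 2·-336 + 1·-166 + -2·-80 = -678
  a_10 = 2·-678 + 1·-336 + -2·-166 = -1360

2,1,-2 ; -1360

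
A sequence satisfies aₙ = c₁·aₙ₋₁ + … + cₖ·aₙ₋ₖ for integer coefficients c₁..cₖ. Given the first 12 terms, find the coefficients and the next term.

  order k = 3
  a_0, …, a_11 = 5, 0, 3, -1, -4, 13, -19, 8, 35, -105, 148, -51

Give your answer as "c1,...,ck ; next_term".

  a_3 = -2·3 + -2·0 + 1·5 = -1
  a_4 = -2·-1 + -2·3 + 1·0 = -4
  a_5 = -2·-4 + -2·-1 + 1·3 = 13
  a_6 = -2·13 + -2·-4 + 1·-1 = -19
  a_7 = -2·-19 + -2·13 + 1·-4 = 8
  a_8 = -2·8 + -2·-19 + 1·13 = 35
  a_9 = -2·35 + -2·8 + 1·-19 = -105
  a_10 = -2·-105 + -2·35 + 1·8 = 148
  a_11 = -2·148 + -2·-105 + 1·35 = -51
  a_12 = -2·-51 + -2·148 + 1·-105 = -299

-2,-2,1 ; -299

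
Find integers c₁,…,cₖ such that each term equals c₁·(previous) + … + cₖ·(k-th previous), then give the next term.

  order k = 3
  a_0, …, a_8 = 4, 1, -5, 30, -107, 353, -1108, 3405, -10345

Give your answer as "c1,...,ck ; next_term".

  a_3 = -4·-5 + -2·1 + 3·4 = 30
  a_4 = -4·30 + -2·-5 + 3·1 = -107
  a_5 = -4·-107 + -2·30 + 3·-5 = 353
  a_6 = -4·353 + -2·-107 + 3·30 = -1108
  a_7 = -4·-1108 + -2·353 + 3·-107 = 3405
  a_8 = -4·3405 + -2·-1108 + 3·353 = -10345
  a_9 = -4·-10345 + -2·3405 + 3·-1108 = 31246

-4,-2,3 ; 31246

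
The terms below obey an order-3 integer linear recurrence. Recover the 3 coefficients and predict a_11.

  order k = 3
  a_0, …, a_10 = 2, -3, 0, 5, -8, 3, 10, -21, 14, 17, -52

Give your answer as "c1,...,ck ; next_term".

  a_3 = -1·0 + -1·-3 + 1·2 = 5
  a_4 = -1·5 + -1·0 + 1·-3 = -8
  a_5 = -1·-8 + -1·5 + 1·0 = 3
  a_6 = -1·3 + -1·-8 + 1·5 = 10
  a_7 = -1·10 + -1·3 + 1·-8 = -21
  a_8 = -1·-21 + -1·10 + 1·3 = 14
  a_9 = -1·14 + -1·-21 + 1·10 = 17
  a_10 = -1·17 + -1·14 + 1·-21 = -52
  a_11 = -1·-52 + -1·17 + 1·14 = 49

-1,-1,1 ; 49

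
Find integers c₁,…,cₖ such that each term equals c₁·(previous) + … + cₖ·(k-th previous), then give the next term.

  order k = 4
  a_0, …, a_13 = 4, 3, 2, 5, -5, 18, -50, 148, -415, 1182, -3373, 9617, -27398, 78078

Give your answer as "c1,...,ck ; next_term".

-2,1,-3,3 ; -222524

  a_4 = -2·5 + 1·2 + -3·3 + 3·4 = -5
  a_5 = -2·-5 + 1·5 + -3·2 + 3·3 = 18
  a_6 = -2·18 + 1·-5 + -3·5 + 3·2 = -50
  a_7 = -2·-50 + 1·18 + -3·-5 + 3·5 = 148
  a_8 = -2·148 + 1·-50 + -3·18 + 3·-5 = -415
  a_9 = -2·-415 + 1·148 + -3·-50 + 3·18 = 1182
  a_10 = -2·1182 + 1·-415 + -3·148 + 3·-50 = -3373
  a_11 = -2·-3373 + 1·1182 + -3·-415 + 3·148 = 9617
  a_12 = -2·9617 + 1·-3373 + -3·1182 + 3·-415 = -27398
  a_13 = -2·-27398 + 1·9617 + -3·-3373 + 3·1182 = 78078
  a_14 = -2·78078 + 1·-27398 + -3·9617 + 3·-3373 = -222524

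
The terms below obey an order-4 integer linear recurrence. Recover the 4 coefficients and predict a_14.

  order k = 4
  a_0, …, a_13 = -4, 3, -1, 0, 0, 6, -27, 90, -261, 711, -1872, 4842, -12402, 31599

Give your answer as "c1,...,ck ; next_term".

  a_4 = -4·0 + -3·-1 + 3·3 + 3·-4 = 0
  a_5 = -4·0 + -3·0 + 3·-1 + 3·3 = 6
  a_6 = -4·6 + -3·0 + 3·0 + 3·-1 = -27
  a_7 = -4·-27 + -3·6 + 3·0 + 3·0 = 90
  a_8 = -4·90 + -3·-27 + 3·6 + 3·0 = -261
  a_9 = -4·-261 + -3·90 + 3·-27 + 3·6 = 711
  a_10 = -4·711 + -3·-261 + 3·90 + 3·-27 = -1872
  a_11 = -4·-1872 + -3·711 + 3·-261 + 3·90 = 4842
  a_12 = -4·4842 + -3·-1872 + 3·711 + 3·-261 = -12402
  a_13 = -4·-12402 + -3·4842 + 3·-1872 + 3·711 = 31599
  a_14 = -4·31599 + -3·-12402 + 3·4842 + 3·-1872 = -80280

-4,-3,3,3 ; -80280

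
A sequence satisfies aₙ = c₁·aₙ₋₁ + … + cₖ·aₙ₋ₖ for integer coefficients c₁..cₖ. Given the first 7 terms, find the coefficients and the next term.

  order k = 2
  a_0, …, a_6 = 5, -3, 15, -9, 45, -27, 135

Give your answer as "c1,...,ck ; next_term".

0,3 ; -81

  a_2 = 0·-3 + 3·5 = 15
  a_3 = 0·15 + 3·-3 = -9
  a_4 = 0·-9 + 3·15 = 45
  a_5 = 0·45 + 3·-9 = -27
  a_6 = 0·-27 + 3·45 = 135
  a_7 = 0·135 + 3·-27 = -81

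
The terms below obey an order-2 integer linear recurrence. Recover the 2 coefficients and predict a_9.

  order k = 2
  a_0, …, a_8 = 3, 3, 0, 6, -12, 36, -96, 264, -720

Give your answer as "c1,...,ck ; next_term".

  a_2 = -2·3 + 2·3 = 0
  a_3 = -2·0 + 2·3 = 6
  a_4 = -2·6 + 2·0 = -12
  a_5 = -2·-12 + 2·6 = 36
  a_6 = -2·36 + 2·-12 = -96
  a_7 = -2·-96 + 2·36 = 264
  a_8 = -2·264 + 2·-96 = -720
  a_9 = -2·-720 + 2·264 = 1968

-2,2 ; 1968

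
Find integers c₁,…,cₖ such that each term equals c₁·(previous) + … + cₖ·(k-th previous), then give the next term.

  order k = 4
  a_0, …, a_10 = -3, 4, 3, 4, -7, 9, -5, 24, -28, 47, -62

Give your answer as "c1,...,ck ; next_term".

  a_4 = 0·4 + 1·3 + -1·4 + 2·-3 = -7
  a_5 = 0·-7 + 1·4 + -1·3 + 2·4 = 9
  a_6 = 0·9 + 1·-7 + -1·4 + 2·3 = -5
  a_7 = 0·-5 + 1·9 + -1·-7 + 2·4 = 24
  a_8 = 0·24 + 1·-5 + -1·9 + 2·-7 = -28
  a_9 = 0·-28 + 1·24 + -1·-5 + 2·9 = 47
  a_10 = 0·47 + 1·-28 + -1·24 + 2·-5 = -62
  a_11 = 0·-62 + 1·47 + -1·-28 + 2·24 = 123

0,1,-1,2 ; 123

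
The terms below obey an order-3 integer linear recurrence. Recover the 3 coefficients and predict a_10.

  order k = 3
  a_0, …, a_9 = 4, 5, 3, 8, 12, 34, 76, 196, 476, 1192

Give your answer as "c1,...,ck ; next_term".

2,2,-2 ; 2944

  a_3 = 2·3 + 2·5 + -2·4 = 8
  a_4 = 2·8 + 2·3 + -2·5 = 12
  a_5 = 2·12 + 2·8 + -2·3 = 34
  a_6 = 2·34 + 2·12 + -2·8 = 76
  a_7 = 2·76 + 2·34 + -2·12 = 196
  a_8 = 2·196 + 2·76 + -2·34 = 476
  a_9 = 2·476 + 2·196 + -2·76 = 1192
  a_10 = 2·1192 + 2·476 + -2·196 = 2944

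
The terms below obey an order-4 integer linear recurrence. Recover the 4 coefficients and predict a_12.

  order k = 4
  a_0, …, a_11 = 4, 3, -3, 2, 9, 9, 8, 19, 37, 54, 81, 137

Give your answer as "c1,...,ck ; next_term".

  a_4 = 1·2 + 0·-3 + 1·3 + 1·4 = 9
  a_5 = 1·9 + 0·2 + 1·-3 + 1·3 = 9
  a_6 = 1·9 + 0·9 + 1·2 + 1·-3 = 8
  a_7 = 1·8 + 0·9 + 1·9 + 1·2 = 19
  a_8 = 1·19 + 0·8 + 1·9 + 1·9 = 37
  a_9 = 1·37 + 0·19 + 1·8 + 1·9 = 54
  a_10 = 1·54 + 0·37 + 1·19 + 1·8 = 81
  a_11 = 1·81 + 0·54 + 1·37 + 1·19 = 137
  a_12 = 1·137 + 0·81 + 1·54 + 1·37 = 228

1,0,1,1 ; 228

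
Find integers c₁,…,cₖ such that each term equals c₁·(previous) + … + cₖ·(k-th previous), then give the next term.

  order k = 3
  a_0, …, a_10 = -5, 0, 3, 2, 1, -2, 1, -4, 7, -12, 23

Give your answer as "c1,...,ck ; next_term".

-1,1,-1 ; -42

  a_3 = -1·3 + 1·0 + -1·-5 = 2
  a_4 = -1·2 + 1·3 + -1·0 = 1
  a_5 = -1·1 + 1·2 + -1·3 = -2
  a_6 = -1·-2 + 1·1 + -1·2 = 1
  a_7 = -1·1 + 1·-2 + -1·1 = -4
  a_8 = -1·-4 + 1·1 + -1·-2 = 7
  a_9 = -1·7 + 1·-4 + -1·1 = -12
  a_10 = -1·-12 + 1·7 + -1·-4 = 23
  a_11 = -1·23 + 1·-12 + -1·7 = -42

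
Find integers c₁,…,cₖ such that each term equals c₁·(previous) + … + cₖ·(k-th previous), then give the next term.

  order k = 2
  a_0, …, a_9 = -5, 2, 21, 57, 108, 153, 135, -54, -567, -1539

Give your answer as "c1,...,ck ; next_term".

  a_2 = 3·2 + -3·-5 = 21
  a_3 = 3·21 + -3·2 = 57
  a_4 = 3·57 + -3·21 = 108
  a_5 = 3·108 + -3·57 = 153
  a_6 = 3·153 + -3·108 = 135
  a_7 = 3·135 + -3·153 = -54
  a_8 = 3·-54 + -3·135 = -567
  a_9 = 3·-567 + -3·-54 = -1539
  a_10 = 3·-1539 + -3·-567 = -2916

3,-3 ; -2916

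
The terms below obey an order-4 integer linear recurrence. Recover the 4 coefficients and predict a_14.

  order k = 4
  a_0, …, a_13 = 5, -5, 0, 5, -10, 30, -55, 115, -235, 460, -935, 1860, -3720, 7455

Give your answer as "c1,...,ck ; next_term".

-1,2,-1,-2 ; -14885

  a_4 = -1·5 + 2·0 + -1·-5 + -2·5 = -10
  a_5 = -1·-10 + 2·5 + -1·0 + -2·-5 = 30
  a_6 = -1·30 + 2·-10 + -1·5 + -2·0 = -55
  a_7 = -1·-55 + 2·30 + -1·-10 + -2·5 = 115
  a_8 = -1·115 + 2·-55 + -1·30 + -2·-10 = -235
  a_9 = -1·-235 + 2·115 + -1·-55 + -2·30 = 460
  a_10 = -1·460 + 2·-235 + -1·115 + -2·-55 = -935
  a_11 = -1·-935 + 2·460 + -1·-235 + -2·115 = 1860
  a_12 = -1·1860 + 2·-935 + -1·460 + -2·-235 = -3720
  a_13 = -1·-3720 + 2·1860 + -1·-935 + -2·460 = 7455
  a_14 = -1·7455 + 2·-3720 + -1·1860 + -2·-935 = -14885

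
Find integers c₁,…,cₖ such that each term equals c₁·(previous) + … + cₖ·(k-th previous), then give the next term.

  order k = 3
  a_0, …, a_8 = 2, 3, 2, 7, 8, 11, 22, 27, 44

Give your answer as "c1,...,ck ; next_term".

  a_3 = 0·2 + 1·3 + 2·2 = 7
  a_4 = 0·7 + 1·2 + 2·3 = 8
  a_5 = 0·8 + 1·7 + 2·2 = 11
  a_6 = 0·11 + 1·8 + 2·7 = 22
  a_7 = 0·22 + 1·11 + 2·8 = 27
  a_8 = 0·27 + 1·22 + 2·11 = 44
  a_9 = 0·44 + 1·27 + 2·22 = 71

0,1,2 ; 71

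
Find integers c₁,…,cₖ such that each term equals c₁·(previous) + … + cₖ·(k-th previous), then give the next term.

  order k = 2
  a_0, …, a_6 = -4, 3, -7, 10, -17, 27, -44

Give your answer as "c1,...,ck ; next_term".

-1,1 ; 71

  a_2 = -1·3 + 1·-4 = -7
  a_3 = -1·-7 + 1·3 = 10
  a_4 = -1·10 + 1·-7 = -17
  a_5 = -1·-17 + 1·10 = 27
  a_6 = -1·27 + 1·-17 = -44
  a_7 = -1·-44 + 1·27 = 71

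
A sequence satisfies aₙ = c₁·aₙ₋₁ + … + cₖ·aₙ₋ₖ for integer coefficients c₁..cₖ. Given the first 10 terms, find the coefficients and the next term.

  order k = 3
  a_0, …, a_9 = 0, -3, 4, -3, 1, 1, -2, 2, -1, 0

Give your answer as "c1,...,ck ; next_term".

  a_3 = 0·4 + 1·-3 + 1·0 = -3
  a_4 = 0·-3 + 1·4 + 1·-3 = 1
  a_5 = 0·1 + 1·-3 + 1·4 = 1
  a_6 = 0·1 + 1·1 + 1·-3 = -2
  a_7 = 0·-2 + 1·1 + 1·1 = 2
  a_8 = 0·2 + 1·-2 + 1·1 = -1
  a_9 = 0·-1 + 1·2 + 1·-2 = 0
  a_10 = 0·0 + 1·-1 + 1·2 = 1

0,1,1 ; 1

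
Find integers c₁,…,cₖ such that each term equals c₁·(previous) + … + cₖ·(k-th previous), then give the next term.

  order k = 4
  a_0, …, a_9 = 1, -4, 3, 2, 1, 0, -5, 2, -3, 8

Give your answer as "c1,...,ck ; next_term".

  a_4 = -1·2 + 0·3 + -1·-4 + -1·1 = 1
  a_5 = -1·1 + 0·2 + -1·3 + -1·-4 = 0
  a_6 = -1·0 + 0·1 + -1·2 + -1·3 = -5
  a_7 = -1·-5 + 0·0 + -1·1 + -1·2 = 2
  a_8 = -1·2 + 0·-5 + -1·0 + -1·1 = -3
  a_9 = -1·-3 + 0·2 + -1·-5 + -1·0 = 8
  a_10 = -1·8 + 0·-3 + -1·2 + -1·-5 = -5

-1,0,-1,-1 ; -5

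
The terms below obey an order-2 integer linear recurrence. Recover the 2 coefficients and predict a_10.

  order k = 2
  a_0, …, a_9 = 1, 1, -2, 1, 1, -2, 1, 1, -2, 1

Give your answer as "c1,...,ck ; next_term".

-1,-1 ; 1

  a_2 = -1·1 + -1·1 = -2
  a_3 = -1·-2 + -1·1 = 1
  a_4 = -1·1 + -1·-2 = 1
  a_5 = -1·1 + -1·1 = -2
  a_6 = -1·-2 + -1·1 = 1
  a_7 = -1·1 + -1·-2 = 1
  a_8 = -1·1 + -1·1 = -2
  a_9 = -1·-2 + -1·1 = 1
  a_10 = -1·1 + -1·-2 = 1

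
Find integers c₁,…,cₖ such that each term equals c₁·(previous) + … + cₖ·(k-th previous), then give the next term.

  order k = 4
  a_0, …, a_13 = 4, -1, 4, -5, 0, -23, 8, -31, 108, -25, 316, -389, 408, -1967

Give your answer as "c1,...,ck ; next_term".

  a_4 = 0·-5 + 2·4 + -4·-1 + -3·4 = 0
  a_5 = 0·0 + 2·-5 + -4·4 + -3·-1 = -23
  a_6 = 0·-23 + 2·0 + -4·-5 + -3·4 = 8
  a_7 = 0·8 + 2·-23 + -4·0 + -3·-5 = -31
  a_8 = 0·-31 + 2·8 + -4·-23 + -3·0 = 108
  a_9 = 0·108 + 2·-31 + -4·8 + -3·-23 = -25
  a_10 = 0·-25 + 2·108 + -4·-31 + -3·8 = 316
  a_11 = 0·316 + 2·-25 + -4·108 + -3·-31 = -389
  a_12 = 0·-389 + 2·316 + -4·-25 + -3·108 = 408
  a_13 = 0·408 + 2·-389 + -4·316 + -3·-25 = -1967
  a_14 = 0·-1967 + 2·408 + -4·-389 + -3·316 = 1424

0,2,-4,-3 ; 1424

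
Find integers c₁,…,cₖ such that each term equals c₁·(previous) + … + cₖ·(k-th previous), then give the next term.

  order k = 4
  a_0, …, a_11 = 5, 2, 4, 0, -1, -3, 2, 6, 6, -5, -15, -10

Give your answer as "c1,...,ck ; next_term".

  a_4 = 1·0 + -1·4 + -1·2 + 1·5 = -1
  a_5 = 1·-1 + -1·0 + -1·4 + 1·2 = -3
  a_6 = 1·-3 + -1·-1 + -1·0 + 1·4 = 2
  a_7 = 1·2 + -1·-3 + -1·-1 + 1·0 = 6
  a_8 = 1·6 + -1·2 + -1·-3 + 1·-1 = 6
  a_9 = 1·6 + -1·6 + -1·2 + 1·-3 = -5
  a_10 = 1·-5 + -1·6 + -1·6 + 1·2 = -15
  a_11 = 1·-15 + -1·-5 + -1·6 + 1·6 = -10
  a_12 = 1·-10 + -1·-15 + -1·-5 + 1·6 = 16

1,-1,-1,1 ; 16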